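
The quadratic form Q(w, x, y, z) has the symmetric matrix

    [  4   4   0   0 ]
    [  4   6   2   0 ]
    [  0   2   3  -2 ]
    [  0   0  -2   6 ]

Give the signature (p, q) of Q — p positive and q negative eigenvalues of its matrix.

(4, 0)

Congruent diagonalization of A (simultaneous row and column reduction) yields pivots 4, 2, 1, 2.
Counting signs: 4 positive.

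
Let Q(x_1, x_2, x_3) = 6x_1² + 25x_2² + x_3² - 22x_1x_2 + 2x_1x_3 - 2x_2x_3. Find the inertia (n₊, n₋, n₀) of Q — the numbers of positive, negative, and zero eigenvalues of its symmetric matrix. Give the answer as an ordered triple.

The symmetric matrix is A = [[6, -11, 1], [-11, 25, -1], [1, -1, 1]].
Symmetric row and column elimination reduces A to a congruent diagonal form with pivots 6, 29/6, 20/29.
So there are 3 positive pivots.

(3, 0, 0)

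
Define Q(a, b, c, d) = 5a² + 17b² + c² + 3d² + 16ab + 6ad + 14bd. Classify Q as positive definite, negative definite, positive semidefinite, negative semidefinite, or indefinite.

The symmetric matrix of Q is A = [[5, 8, 0, 3], [8, 17, 0, 7], [0, 0, 1, 0], [3, 7, 0, 3]].
Leading principal minors: Δ_1 = 5, Δ_2 = 21, Δ_3 = 21, Δ_4 = 1.
All leading principal minors are positive, so by Sylvester's criterion Q is positive definite.

positive definite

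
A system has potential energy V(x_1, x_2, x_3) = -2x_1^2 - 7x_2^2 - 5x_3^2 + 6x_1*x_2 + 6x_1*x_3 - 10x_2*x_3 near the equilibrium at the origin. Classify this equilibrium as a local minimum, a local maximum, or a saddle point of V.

The Hessian at the origin is H = [[-4, 6, 6], [6, -14, -10], [6, -10, -10]].
Symmetric row and column elimination reduces H to a congruent diagonal form with pivots -4, -5, -4/5.
So there are 3 negative pivots.
H is negative definite, so the origin is a strict local maximum.

local maximum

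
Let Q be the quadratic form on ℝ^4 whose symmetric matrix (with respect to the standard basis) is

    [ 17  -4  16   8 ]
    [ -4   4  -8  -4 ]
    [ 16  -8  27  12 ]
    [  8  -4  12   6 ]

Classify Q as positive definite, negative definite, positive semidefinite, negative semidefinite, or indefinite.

An LDLᵀ factorisation of A has diagonal entries 17, 52/17, 79/13, 30/79.
So there are 4 positive pivots.
Hence Q is positive definite.

positive definite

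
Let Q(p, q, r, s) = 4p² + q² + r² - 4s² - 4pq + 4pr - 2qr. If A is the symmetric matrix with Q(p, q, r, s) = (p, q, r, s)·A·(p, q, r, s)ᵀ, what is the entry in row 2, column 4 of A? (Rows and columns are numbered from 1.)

0

The coefficient of q·s in Q is 0. For a symmetric A this equals A[2,4] + A[4,2] = 2·A[2,4].
So A[2,4] = 0/2 = 0.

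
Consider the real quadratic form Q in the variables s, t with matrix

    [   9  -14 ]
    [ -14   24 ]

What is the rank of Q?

Congruent diagonalization of A (simultaneous row and column reduction) yields pivots 9, 20/9.
That gives 2 positive pivots.
The rank is the number of nonzero pivots: 2.

2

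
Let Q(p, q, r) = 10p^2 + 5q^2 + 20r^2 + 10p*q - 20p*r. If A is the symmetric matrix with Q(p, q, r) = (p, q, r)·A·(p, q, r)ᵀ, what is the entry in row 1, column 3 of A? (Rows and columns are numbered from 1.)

-10

The coefficient of p·r in Q is -20. For a symmetric A this equals A[1,3] + A[3,1] = 2·A[1,3].
So A[1,3] = -20/2 = -10.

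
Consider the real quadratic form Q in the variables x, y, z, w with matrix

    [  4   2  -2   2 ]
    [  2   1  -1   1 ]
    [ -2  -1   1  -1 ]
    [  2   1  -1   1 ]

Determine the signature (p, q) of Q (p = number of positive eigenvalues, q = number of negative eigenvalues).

(1, 0)

Row-reducing A symmetrically gives the diagonal entries 4, 0, 0, 0.
That gives 1 positive, 3 zero pivots.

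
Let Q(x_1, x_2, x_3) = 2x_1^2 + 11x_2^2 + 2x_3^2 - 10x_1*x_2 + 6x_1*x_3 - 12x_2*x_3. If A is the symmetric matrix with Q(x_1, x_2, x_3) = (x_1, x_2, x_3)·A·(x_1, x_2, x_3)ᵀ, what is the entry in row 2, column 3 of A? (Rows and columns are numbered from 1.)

The coefficient of x_2·x_3 in Q is -12. For a symmetric A this equals A[2,3] + A[3,2] = 2·A[2,3].
So A[2,3] = -12/2 = -6.

-6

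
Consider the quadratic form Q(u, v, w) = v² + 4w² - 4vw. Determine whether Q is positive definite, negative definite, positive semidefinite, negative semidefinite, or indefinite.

Write A = [[0, 0, 0], [0, 1, -2], [0, -2, 4]].
Applying the same elementary operations to the rows and columns of A produces a congruent diagonal matrix with entries 0, 1, 0.
So there are 1 positive, 2 zero pivots.
Hence Q is positive semidefinite.

positive semidefinite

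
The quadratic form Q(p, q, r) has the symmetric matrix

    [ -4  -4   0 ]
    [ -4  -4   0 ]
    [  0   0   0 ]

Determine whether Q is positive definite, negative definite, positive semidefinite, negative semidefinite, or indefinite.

Applying the same elementary operations to the rows and columns of A produces a congruent diagonal matrix with entries -4, 0, 0.
So there are 1 negative, 2 zero pivots.
Hence Q is negative semidefinite.

negative semidefinite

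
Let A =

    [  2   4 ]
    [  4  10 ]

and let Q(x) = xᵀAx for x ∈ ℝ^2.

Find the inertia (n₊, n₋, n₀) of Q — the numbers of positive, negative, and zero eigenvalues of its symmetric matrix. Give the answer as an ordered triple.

An LDLᵀ factorisation of A has diagonal entries 2, 2.
That gives 2 positive pivots.

(2, 0, 0)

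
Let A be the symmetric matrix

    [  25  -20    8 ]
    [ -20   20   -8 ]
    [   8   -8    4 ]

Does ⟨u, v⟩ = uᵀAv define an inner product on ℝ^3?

yes

Applying the same elementary operations to the rows and columns of A produces a congruent diagonal matrix with entries 25, 4, 4/5.
That gives 3 positive pivots.
Hence Q is positive definite.
⟨·,·⟩ is an inner product exactly when A is positive definite.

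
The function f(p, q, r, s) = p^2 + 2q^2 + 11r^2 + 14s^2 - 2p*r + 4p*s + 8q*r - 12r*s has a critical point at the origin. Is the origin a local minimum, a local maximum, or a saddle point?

local minimum

The Hessian at the origin is H = [[2, 0, -2, 4], [0, 4, 8, 0], [-2, 8, 22, -12], [4, 0, -12, 28]].
Applying the same elementary operations to the rows and columns of H produces a congruent diagonal matrix with entries 2, 4, 4, 4.
That gives 4 positive pivots.
H is positive definite, so the origin is a strict local minimum.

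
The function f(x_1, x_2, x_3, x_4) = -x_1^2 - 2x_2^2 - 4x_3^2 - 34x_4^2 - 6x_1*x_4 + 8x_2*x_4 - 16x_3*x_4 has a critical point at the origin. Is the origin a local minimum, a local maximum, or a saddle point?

local maximum

The Hessian at the origin is H = [[-2, 0, 0, -6], [0, -4, 0, 8], [0, 0, -8, -16], [-6, 8, -16, -68]].
An LDLᵀ factorisation of H has diagonal entries -2, -4, -8, -2.
That gives 4 negative pivots.
H is negative definite, so the origin is a strict local maximum.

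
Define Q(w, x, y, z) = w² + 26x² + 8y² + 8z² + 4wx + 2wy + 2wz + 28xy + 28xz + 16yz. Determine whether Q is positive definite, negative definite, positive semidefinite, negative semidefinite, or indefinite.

positive semidefinite

The symmetric matrix is A = [[1, 2, 1, 1], [2, 26, 14, 14], [1, 14, 8, 8], [1, 14, 8, 8]].
Applying the same elementary operations to the rows and columns of A produces a congruent diagonal matrix with entries 1, 22, 5/11, 0.
Counting signs: 3 positive, 1 zero.
Hence Q is positive semidefinite.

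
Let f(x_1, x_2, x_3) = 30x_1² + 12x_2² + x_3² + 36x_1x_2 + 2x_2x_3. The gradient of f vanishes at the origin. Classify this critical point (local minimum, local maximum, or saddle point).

The Hessian at the origin is H = [[60, 36, 0], [36, 24, 2], [0, 2, 2]].
Applying the same elementary operations to the rows and columns of H produces a congruent diagonal matrix with entries 60, 12/5, 1/3.
So there are 3 positive pivots.
H is positive definite, so the origin is a strict local minimum.

local minimum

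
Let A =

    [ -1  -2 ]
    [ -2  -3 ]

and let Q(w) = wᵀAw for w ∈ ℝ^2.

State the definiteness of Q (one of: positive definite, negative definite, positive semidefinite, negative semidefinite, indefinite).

Row-reducing A symmetrically gives the diagonal entries -1, 1.
So there are 1 positive, 1 negative pivots.
Hence Q is indefinite.

indefinite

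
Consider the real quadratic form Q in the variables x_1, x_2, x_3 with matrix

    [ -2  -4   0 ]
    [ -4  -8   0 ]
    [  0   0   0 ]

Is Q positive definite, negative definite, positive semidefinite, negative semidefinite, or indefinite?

negative semidefinite

Symmetric row and column elimination reduces A to a congruent diagonal form with pivots -2, 0, 0.
So there are 1 negative, 2 zero pivots.
Hence Q is negative semidefinite.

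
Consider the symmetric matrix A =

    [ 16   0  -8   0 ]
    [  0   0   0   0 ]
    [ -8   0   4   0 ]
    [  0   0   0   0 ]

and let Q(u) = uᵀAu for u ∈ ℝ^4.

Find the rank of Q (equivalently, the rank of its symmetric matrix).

Congruent diagonalization of A (simultaneous row and column reduction) yields pivots 16, 0, 0, 0.
So there are 1 positive, 3 zero pivots.
The rank is the number of nonzero pivots: 1.

1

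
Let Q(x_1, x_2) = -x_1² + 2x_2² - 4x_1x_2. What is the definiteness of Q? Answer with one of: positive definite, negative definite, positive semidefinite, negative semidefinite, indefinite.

The symmetric matrix of Q is [[-1, -2], [-2, 2]].
For the 2×2 matrix [[-1, -2], [-2, 2]]: det = -1·2 − (-2)² = -6, trace = 1.
det < 0 so the eigenvalues have opposite signs; the form is indefinite.

indefinite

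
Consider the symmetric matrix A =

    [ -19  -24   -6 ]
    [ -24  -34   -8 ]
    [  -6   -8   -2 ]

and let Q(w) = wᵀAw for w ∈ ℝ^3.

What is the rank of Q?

An LDLᵀ factorisation of A has diagonal entries -19, -70/19, -2/35.
So there are 3 negative pivots.
The rank is the number of nonzero pivots: 3.

3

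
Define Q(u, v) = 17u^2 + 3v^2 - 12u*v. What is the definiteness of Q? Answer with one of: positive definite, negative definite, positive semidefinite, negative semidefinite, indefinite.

The symmetric matrix is A = [[17, -6], [-6, 3]].
Congruent diagonalization of A (simultaneous row and column reduction) yields pivots 17, 15/17.
Counting signs: 2 positive.
Hence Q is positive definite.

positive definite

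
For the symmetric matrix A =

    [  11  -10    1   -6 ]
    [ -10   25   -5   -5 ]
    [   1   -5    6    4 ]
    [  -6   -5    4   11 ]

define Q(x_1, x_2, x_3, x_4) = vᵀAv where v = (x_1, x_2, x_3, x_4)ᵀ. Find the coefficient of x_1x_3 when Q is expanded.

The coefficient of x_1x_3 is A[1,3] + A[3,1] = 2·1 = 2.

2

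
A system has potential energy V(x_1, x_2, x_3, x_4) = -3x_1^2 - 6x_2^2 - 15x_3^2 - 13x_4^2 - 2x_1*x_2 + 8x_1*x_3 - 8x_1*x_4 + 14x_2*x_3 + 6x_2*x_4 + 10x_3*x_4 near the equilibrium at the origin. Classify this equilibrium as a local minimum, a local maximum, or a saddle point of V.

local maximum

The Hessian at the origin is H = [[-6, -2, 8, -8], [-2, -12, 14, 6], [8, 14, -30, 10], [-8, 6, 10, -26]].
Congruent diagonalization of H (simultaneous row and column reduction) yields pivots -6, -34/3, -8, -12/17.
That gives 4 negative pivots.
H is negative definite, so the origin is a strict local maximum.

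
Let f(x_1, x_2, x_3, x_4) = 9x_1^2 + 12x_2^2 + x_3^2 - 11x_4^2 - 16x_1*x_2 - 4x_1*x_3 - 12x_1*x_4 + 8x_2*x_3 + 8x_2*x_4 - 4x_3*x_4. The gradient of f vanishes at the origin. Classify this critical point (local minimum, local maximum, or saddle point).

The Hessian at the origin is H = [[18, -16, -4, -12], [-16, 24, 8, 8], [-4, 8, 2, -4], [-12, 8, -4, -22]].
Row-reducing H symmetrically gives the diagonal entries 18, 88/9, -10/11, 2.
That gives 3 positive, 1 negative pivots.
H is indefinite, so the origin is a saddle point.

saddle point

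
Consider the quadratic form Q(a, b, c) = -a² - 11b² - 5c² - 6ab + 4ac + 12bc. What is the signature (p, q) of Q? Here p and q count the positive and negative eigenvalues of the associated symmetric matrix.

Write A = [[-1, -3, 2], [-3, -11, 6], [2, 6, -5]].
Congruent diagonalization of A (simultaneous row and column reduction) yields pivots -1, -2, -1.
That gives 3 negative pivots.

(0, 3)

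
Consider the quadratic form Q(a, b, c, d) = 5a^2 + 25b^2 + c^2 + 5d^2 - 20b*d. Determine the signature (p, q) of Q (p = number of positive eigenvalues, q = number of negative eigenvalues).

(4, 0)

Write A = [[5, 0, 0, 0], [0, 25, 0, -10], [0, 0, 1, 0], [0, -10, 0, 5]].
Symmetric row and column elimination reduces A to a congruent diagonal form with pivots 5, 25, 1, 1.
So there are 4 positive pivots.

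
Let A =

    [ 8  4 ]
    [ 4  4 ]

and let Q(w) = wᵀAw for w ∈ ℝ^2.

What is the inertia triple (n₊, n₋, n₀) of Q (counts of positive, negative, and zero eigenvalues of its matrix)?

(2, 0, 0)

Congruent diagonalization of A (simultaneous row and column reduction) yields pivots 8, 2.
Counting signs: 2 positive.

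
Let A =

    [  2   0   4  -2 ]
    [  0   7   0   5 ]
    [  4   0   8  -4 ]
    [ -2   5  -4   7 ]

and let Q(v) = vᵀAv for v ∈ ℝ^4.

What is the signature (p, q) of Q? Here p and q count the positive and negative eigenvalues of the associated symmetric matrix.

(3, 0)

Symmetric row and column elimination reduces A to a congruent diagonal form with pivots 2, 7, 0, 10/7.
That gives 3 positive, 1 zero pivots.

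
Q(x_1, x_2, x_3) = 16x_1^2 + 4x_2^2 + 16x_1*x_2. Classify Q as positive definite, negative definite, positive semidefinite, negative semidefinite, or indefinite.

positive semidefinite

Write A = [[16, 8, 0], [8, 4, 0], [0, 0, 0]].
Applying the same elementary operations to the rows and columns of A produces a congruent diagonal matrix with entries 16, 0, 0.
So there are 1 positive, 2 zero pivots.
Hence Q is positive semidefinite.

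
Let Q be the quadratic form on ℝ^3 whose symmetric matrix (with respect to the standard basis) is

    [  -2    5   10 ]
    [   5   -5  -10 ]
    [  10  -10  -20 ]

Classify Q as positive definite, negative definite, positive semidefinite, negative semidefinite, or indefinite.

indefinite

Row-reducing A symmetrically gives the diagonal entries -2, 15/2, 0.
So there are 1 positive, 1 negative, 1 zero pivots.
Hence Q is indefinite.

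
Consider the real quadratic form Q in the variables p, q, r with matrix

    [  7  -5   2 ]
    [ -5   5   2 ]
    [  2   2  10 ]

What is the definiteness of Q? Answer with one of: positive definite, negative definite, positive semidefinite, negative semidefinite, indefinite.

Leading principal minors: Δ_1 = 7, Δ_2 = 10, Δ_3 = 12.
All leading principal minors are positive, so by Sylvester's criterion Q is positive definite.

positive definite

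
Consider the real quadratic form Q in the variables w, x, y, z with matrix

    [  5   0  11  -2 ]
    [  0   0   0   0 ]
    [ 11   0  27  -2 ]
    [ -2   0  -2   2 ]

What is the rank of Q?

3

Congruent diagonalization of A (simultaneous row and column reduction) yields pivots 5, 0, 14/5, -6/7.
That gives 2 positive, 1 negative, 1 zero pivots.
The rank is the number of nonzero pivots: 3.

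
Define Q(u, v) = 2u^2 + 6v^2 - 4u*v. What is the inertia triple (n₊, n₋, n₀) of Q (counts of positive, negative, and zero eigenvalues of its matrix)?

(2, 0, 0)

Write A = [[2, -2], [-2, 6]].
Congruent diagonalization of A (simultaneous row and column reduction) yields pivots 2, 4.
That gives 2 positive pivots.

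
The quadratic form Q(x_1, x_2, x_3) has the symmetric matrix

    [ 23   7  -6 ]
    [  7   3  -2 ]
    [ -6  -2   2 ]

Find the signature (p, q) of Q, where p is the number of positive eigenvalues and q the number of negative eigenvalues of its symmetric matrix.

Symmetric row and column elimination reduces A to a congruent diagonal form with pivots 23, 20/23, 2/5.
That gives 3 positive pivots.

(3, 0)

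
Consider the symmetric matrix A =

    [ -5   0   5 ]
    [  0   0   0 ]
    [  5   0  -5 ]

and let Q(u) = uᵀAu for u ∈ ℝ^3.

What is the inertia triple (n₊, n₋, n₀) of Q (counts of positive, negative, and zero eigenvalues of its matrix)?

(0, 1, 2)

Applying the same elementary operations to the rows and columns of A produces a congruent diagonal matrix with entries -5, 0, 0.
So there are 1 negative, 2 zero pivots.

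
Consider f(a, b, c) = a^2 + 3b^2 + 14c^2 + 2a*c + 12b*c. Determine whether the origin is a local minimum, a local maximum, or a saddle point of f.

The Hessian at the origin is H = [[2, 0, 2], [0, 6, 12], [2, 12, 28]].
An LDLᵀ factorisation of H has diagonal entries 2, 6, 2.
Counting signs: 3 positive.
H is positive definite, so the origin is a strict local minimum.

local minimum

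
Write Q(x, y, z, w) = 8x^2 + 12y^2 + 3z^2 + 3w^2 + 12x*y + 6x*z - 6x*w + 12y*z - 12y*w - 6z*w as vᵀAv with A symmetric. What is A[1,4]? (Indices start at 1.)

-3

The coefficient of x·w in Q is -6. For a symmetric A this equals A[1,4] + A[4,1] = 2·A[1,4].
So A[1,4] = -6/2 = -3.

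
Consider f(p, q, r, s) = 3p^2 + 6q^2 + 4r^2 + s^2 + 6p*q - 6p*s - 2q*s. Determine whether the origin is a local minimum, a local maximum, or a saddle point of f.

The Hessian at the origin is H = [[6, 6, 0, -6], [6, 12, 0, -2], [0, 0, 8, 0], [-6, -2, 0, 2]].
Applying the same elementary operations to the rows and columns of H produces a congruent diagonal matrix with entries 6, 6, 8, -20/3.
So there are 3 positive, 1 negative pivots.
H is indefinite, so the origin is a saddle point.

saddle point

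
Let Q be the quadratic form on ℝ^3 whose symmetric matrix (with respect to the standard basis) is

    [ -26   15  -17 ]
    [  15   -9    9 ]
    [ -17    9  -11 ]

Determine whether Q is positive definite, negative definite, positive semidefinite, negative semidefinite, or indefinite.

Applying the same elementary operations to the rows and columns of A produces a congruent diagonal matrix with entries -26, -9/26, 2.
So there are 1 positive, 2 negative pivots.
Hence Q is indefinite.

indefinite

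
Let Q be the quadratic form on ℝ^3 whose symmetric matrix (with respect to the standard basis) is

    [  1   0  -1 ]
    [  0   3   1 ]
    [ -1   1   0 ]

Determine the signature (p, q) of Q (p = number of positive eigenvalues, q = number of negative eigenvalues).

(2, 1)

Row-reducing A symmetrically gives the diagonal entries 1, 3, -4/3.
So there are 2 positive, 1 negative pivots.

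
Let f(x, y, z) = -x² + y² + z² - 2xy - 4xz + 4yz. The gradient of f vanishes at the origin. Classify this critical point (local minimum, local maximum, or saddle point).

The Hessian at the origin is H = [[-2, -2, -4], [-2, 2, 4], [-4, 4, 2]].
Symmetric row and column elimination reduces H to a congruent diagonal form with pivots -2, 4, -6.
Counting signs: 1 positive, 2 negative.
H is indefinite, so the origin is a saddle point.

saddle point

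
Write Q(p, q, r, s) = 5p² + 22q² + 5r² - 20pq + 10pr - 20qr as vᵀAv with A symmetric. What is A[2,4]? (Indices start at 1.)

The coefficient of q·s in Q is 0. For a symmetric A this equals A[2,4] + A[4,2] = 2·A[2,4].
So A[2,4] = 0/2 = 0.

0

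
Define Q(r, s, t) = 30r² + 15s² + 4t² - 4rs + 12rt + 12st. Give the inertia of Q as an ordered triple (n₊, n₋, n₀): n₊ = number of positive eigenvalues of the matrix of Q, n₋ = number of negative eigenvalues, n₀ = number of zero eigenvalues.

The associated matrix is A = [[30, -2, 6], [-2, 15, 6], [6, 6, 4]].
Congruent diagonalization of A (simultaneous row and column reduction) yields pivots 30, 223/15, 10/223.
So there are 3 positive pivots.

(3, 0, 0)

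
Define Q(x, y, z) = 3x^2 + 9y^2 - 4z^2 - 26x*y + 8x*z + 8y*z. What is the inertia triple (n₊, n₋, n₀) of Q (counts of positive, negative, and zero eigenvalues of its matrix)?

The associated matrix is A = [[3, -13, 4], [-13, 9, 4], [4, 4, -4]].
An LDLᵀ factorisation of A has diagonal entries 3, -142/3, 20/71.
That gives 2 positive, 1 negative pivots.

(2, 1, 0)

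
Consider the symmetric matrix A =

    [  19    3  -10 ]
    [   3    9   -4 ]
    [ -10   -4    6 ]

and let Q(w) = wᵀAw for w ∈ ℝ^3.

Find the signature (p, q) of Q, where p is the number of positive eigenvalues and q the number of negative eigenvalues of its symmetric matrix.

Applying the same elementary operations to the rows and columns of A produces a congruent diagonal matrix with entries 19, 162/19, 4/81.
So there are 3 positive pivots.

(3, 0)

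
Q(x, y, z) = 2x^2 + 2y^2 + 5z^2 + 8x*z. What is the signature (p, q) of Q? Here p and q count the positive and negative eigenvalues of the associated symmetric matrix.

The symmetric matrix is A = [[2, 0, 4], [0, 2, 0], [4, 0, 5]].
Congruent diagonalization of A (simultaneous row and column reduction) yields pivots 2, 2, -3.
That gives 2 positive, 1 negative pivots.

(2, 1)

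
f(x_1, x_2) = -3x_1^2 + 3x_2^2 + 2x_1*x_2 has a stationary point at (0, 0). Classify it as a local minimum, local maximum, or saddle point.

The Hessian at the origin is H = [[-6, 2], [2, 6]].
det H = -6·6 − (2)² = -40 < 0, so H is indefinite.
Therefore the origin is a saddle point.

saddle point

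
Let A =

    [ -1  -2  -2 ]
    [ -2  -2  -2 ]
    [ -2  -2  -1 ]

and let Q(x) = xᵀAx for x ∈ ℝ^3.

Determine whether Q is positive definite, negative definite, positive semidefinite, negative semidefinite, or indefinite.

Symmetric row and column elimination reduces A to a congruent diagonal form with pivots -1, 2, 1.
Counting signs: 2 positive, 1 negative.
Hence Q is indefinite.

indefinite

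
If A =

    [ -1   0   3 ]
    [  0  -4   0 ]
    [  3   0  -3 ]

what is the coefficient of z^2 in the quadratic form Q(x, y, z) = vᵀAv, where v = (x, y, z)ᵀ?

The coefficient of z^2 is the diagonal entry A[3,3] = -3.

-3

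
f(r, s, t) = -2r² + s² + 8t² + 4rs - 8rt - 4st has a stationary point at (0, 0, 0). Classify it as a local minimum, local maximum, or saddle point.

The Hessian at the origin is H = [[-4, 4, -8], [4, 2, -4], [-8, -4, 16]].
An LDLᵀ factorisation of H has diagonal entries -4, 6, 8.
That gives 2 positive, 1 negative pivots.
H is indefinite, so the origin is a saddle point.

saddle point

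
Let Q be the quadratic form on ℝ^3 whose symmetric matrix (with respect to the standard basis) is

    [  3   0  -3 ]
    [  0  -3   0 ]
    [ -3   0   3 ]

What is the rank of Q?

2

Row-reducing A symmetrically gives the diagonal entries 3, -3, 0.
So there are 1 positive, 1 negative, 1 zero pivots.
The rank is the number of nonzero pivots: 2.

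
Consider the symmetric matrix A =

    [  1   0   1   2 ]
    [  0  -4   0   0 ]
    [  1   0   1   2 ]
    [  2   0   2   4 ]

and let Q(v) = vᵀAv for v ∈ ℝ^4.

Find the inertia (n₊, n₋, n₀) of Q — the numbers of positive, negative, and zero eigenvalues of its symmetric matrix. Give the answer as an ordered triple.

(1, 1, 2)

Applying the same elementary operations to the rows and columns of A produces a congruent diagonal matrix with entries 1, -4, 0, 0.
Counting signs: 1 positive, 1 negative, 2 zero.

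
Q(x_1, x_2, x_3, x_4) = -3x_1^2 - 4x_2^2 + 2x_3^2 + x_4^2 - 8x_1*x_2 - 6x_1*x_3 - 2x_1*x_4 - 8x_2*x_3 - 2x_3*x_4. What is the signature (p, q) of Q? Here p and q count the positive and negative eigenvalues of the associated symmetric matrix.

Write A = [[-3, -4, -3, -1], [-4, -4, -4, 0], [-3, -4, 2, -1], [-1, 0, -1, 1]].
Congruent diagonalization of A (simultaneous row and column reduction) yields pivots -3, 4/3, 5, 0.
Counting signs: 2 positive, 1 negative, 1 zero.

(2, 1)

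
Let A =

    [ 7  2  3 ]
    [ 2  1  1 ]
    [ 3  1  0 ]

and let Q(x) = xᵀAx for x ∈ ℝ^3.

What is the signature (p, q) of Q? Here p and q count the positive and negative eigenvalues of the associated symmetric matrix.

(2, 1)

Symmetric row and column elimination reduces A to a congruent diagonal form with pivots 7, 3/7, -4/3.
So there are 2 positive, 1 negative pivots.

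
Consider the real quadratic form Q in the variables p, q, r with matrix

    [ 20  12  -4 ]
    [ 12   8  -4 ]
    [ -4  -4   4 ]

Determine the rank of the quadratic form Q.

Applying the same elementary operations to the rows and columns of A produces a congruent diagonal matrix with entries 20, 4/5, 0.
That gives 2 positive, 1 zero pivots.
The rank is the number of nonzero pivots: 2.

2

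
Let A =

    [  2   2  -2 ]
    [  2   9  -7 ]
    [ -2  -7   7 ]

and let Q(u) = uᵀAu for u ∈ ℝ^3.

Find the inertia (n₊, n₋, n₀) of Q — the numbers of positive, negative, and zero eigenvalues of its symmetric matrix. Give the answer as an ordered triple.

(3, 0, 0)

Symmetric row and column elimination reduces A to a congruent diagonal form with pivots 2, 7, 10/7.
So there are 3 positive pivots.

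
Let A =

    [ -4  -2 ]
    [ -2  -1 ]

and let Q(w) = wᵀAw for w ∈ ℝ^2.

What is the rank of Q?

Congruent diagonalization of A (simultaneous row and column reduction) yields pivots -4, 0.
Counting signs: 1 negative, 1 zero.
The rank is the number of nonzero pivots: 1.

1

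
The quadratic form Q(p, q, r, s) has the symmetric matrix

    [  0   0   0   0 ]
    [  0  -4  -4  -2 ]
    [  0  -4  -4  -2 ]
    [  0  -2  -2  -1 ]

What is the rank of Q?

Applying the same elementary operations to the rows and columns of A produces a congruent diagonal matrix with entries 0, -4, 0, 0.
So there are 1 negative, 3 zero pivots.
The rank is the number of nonzero pivots: 1.

1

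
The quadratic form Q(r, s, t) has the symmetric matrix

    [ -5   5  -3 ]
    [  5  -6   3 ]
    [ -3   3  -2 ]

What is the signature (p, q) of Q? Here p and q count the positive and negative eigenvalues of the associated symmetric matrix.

(0, 3)

Congruent diagonalization of A (simultaneous row and column reduction) yields pivots -5, -1, -1/5.
So there are 3 negative pivots.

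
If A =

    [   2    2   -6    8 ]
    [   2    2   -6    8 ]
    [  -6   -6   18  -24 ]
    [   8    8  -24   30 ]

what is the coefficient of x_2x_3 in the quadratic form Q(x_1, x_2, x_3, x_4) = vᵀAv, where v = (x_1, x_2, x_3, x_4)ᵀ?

-12

The coefficient of x_2x_3 is A[2,3] + A[3,2] = 2·(-6) = -12.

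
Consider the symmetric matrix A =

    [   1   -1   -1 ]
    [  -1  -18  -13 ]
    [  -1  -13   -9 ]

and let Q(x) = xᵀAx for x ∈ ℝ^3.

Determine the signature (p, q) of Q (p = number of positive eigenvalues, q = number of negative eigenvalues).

(2, 1)

Row-reducing A symmetrically gives the diagonal entries 1, -19, 6/19.
That gives 2 positive, 1 negative pivots.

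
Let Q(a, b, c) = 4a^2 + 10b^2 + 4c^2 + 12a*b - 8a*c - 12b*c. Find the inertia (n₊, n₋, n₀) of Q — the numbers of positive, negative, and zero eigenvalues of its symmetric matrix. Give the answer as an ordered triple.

The symmetric matrix is A = [[4, 6, -4], [6, 10, -6], [-4, -6, 4]].
Row-reducing A symmetrically gives the diagonal entries 4, 1, 0.
That gives 2 positive, 1 zero pivots.

(2, 0, 1)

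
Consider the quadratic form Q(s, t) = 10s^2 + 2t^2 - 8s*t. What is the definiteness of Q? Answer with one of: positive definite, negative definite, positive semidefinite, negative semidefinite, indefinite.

The symmetric matrix of Q is A = [[10, -4], [-4, 2]].
Leading principal minors: Δ_1 = 10, Δ_2 = 4.
All leading principal minors are positive, so by Sylvester's criterion Q is positive definite.

positive definite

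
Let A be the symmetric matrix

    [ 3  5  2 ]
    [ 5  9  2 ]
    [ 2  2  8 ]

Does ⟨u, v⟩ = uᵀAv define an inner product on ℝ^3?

Leading principal minors: Δ_1 = 3, Δ_2 = 2, Δ_3 = 8.
All leading principal minors are positive, so by Sylvester's criterion Q is positive definite.
⟨·,·⟩ is an inner product exactly when A is positive definite.

yes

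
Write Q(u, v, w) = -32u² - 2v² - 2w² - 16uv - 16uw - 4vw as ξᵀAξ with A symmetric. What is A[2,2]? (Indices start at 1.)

The coefficient of v² in Q is -2, and that is exactly A[2,2].

-2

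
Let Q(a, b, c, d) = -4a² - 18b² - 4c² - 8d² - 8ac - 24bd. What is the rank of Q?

The associated matrix is A = [[-4, 0, -4, 0], [0, -18, 0, -12], [-4, 0, -4, 0], [0, -12, 0, -8]].
Applying the same elementary operations to the rows and columns of A produces a congruent diagonal matrix with entries -4, -18, 0, 0.
So there are 2 negative, 2 zero pivots.
The rank is the number of nonzero pivots: 2.

2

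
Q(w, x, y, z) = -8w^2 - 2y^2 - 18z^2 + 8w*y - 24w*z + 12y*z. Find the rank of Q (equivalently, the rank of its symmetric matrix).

The symmetric matrix is A = [[-8, 0, 4, -12], [0, 0, 0, 0], [4, 0, -2, 6], [-12, 0, 6, -18]].
Applying the same elementary operations to the rows and columns of A produces a congruent diagonal matrix with entries -8, 0, 0, 0.
So there are 1 negative, 3 zero pivots.
The rank is the number of nonzero pivots: 1.

1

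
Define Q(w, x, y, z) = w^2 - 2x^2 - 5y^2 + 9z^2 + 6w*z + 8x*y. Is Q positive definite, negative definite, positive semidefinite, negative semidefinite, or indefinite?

The associated matrix is A = [[1, 0, 0, 3], [0, -2, 4, 0], [0, 4, -5, 0], [3, 0, 0, 9]].
Symmetric row and column elimination reduces A to a congruent diagonal form with pivots 1, -2, 3, 0.
So there are 2 positive, 1 negative, 1 zero pivots.
Hence Q is indefinite.

indefinite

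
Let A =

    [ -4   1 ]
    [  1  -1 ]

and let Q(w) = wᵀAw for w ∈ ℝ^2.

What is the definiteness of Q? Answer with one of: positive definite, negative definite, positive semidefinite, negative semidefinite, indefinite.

negative definite

Leading principal minors: Δ_1 = -4, Δ_2 = 3.
The signs alternate starting with Δ_1 < 0, so by Sylvester's criterion Q is negative definite.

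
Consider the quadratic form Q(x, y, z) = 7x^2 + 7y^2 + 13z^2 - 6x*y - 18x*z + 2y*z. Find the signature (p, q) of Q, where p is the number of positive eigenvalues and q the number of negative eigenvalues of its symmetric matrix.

(2, 0)

Write A = [[7, -3, -9], [-3, 7, 1], [-9, 1, 13]].
Congruent diagonalization of A (simultaneous row and column reduction) yields pivots 7, 40/7, 0.
That gives 2 positive, 1 zero pivots.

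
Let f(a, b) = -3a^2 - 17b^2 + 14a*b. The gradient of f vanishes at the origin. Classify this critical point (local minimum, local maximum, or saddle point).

The Hessian at the origin is H = [[-6, 14], [14, -34]].
det H = -6·-34 − (14)² = 8 > 0 and H[1,1] = -6 < 0, so H is negative definite.
Therefore the origin is a local maximum.

local maximum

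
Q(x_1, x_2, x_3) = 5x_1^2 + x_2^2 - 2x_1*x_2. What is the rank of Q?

2

Write A = [[5, -1, 0], [-1, 1, 0], [0, 0, 0]].
Symmetric row and column elimination reduces A to a congruent diagonal form with pivots 5, 4/5, 0.
Counting signs: 2 positive, 1 zero.
The rank is the number of nonzero pivots: 2.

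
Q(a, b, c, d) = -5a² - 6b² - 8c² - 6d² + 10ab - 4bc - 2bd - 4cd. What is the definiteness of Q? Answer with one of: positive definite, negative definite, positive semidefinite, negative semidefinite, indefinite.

negative definite

The symmetric matrix of Q is A = [[-5, 5, 0, 0], [5, -6, -2, -1], [0, -2, -8, -2], [0, -1, -2, -6]].
Leading principal minors: Δ_1 = -5, Δ_2 = 5, Δ_3 = -20, Δ_4 = 100.
The signs alternate starting with Δ_1 < 0, so by Sylvester's criterion Q is negative definite.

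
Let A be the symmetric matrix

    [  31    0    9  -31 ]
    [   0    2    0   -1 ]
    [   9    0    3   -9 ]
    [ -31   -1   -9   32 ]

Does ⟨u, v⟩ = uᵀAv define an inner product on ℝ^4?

yes

Leading principal minors: Δ_1 = 31, Δ_2 = 62, Δ_3 = 24, Δ_4 = 12.
All leading principal minors are positive, so by Sylvester's criterion Q is positive definite.
⟨·,·⟩ is an inner product exactly when A is positive definite.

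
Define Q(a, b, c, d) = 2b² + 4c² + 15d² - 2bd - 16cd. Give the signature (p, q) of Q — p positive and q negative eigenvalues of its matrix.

(2, 1)

The symmetric matrix is A = [[0, 0, 0, 0], [0, 2, 0, -1], [0, 0, 4, -8], [0, -1, -8, 15]].
Row-reducing A symmetrically gives the diagonal entries 0, 2, 4, -3/2.
So there are 2 positive, 1 negative, 1 zero pivots.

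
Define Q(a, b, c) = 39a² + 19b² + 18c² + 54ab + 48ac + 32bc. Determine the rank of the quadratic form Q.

The symmetric matrix is A = [[39, 27, 24], [27, 19, 16], [24, 16, 18]].
An LDLᵀ factorisation of A has diagonal entries 39, 4/13, 2.
So there are 3 positive pivots.
The rank is the number of nonzero pivots: 3.

3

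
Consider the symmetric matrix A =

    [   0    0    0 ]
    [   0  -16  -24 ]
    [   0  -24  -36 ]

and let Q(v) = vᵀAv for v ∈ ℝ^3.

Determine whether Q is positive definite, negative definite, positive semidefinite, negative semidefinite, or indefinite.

negative semidefinite

Applying the same elementary operations to the rows and columns of A produces a congruent diagonal matrix with entries 0, -16, 0.
So there are 1 negative, 2 zero pivots.
Hence Q is negative semidefinite.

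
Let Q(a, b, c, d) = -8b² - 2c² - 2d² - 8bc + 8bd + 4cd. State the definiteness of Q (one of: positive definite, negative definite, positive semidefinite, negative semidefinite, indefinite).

negative semidefinite

The symmetric matrix is A = [[0, 0, 0, 0], [0, -8, -4, 4], [0, -4, -2, 2], [0, 4, 2, -2]].
Congruent diagonalization of A (simultaneous row and column reduction) yields pivots 0, -8, 0, 0.
That gives 1 negative, 3 zero pivots.
Hence Q is negative semidefinite.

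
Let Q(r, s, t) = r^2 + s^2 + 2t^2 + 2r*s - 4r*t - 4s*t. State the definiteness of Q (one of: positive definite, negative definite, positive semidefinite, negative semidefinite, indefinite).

indefinite

The associated matrix is A = [[1, 1, -2], [1, 1, -2], [-2, -2, 2]].
Congruent diagonalization of A (simultaneous row and column reduction) yields pivots 1, 0, -2.
Counting signs: 1 positive, 1 negative, 1 zero.
Hence Q is indefinite.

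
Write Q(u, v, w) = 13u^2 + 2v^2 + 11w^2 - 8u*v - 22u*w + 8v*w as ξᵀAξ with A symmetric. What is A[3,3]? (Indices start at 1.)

11

The coefficient of w^2 in Q is 11, and that is exactly A[3,3].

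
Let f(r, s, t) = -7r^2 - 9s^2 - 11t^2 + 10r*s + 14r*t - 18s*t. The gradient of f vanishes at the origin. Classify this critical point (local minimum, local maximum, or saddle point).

The Hessian at the origin is H = [[-14, 10, 14], [10, -18, -18], [14, -18, -22]].
Row-reducing H symmetrically gives the diagonal entries -14, -76/7, -40/19.
That gives 3 negative pivots.
H is negative definite, so the origin is a strict local maximum.

local maximum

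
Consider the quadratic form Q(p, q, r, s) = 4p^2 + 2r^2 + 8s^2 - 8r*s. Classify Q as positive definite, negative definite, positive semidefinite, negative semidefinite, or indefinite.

positive semidefinite

Write A = [[4, 0, 0, 0], [0, 0, 0, 0], [0, 0, 2, -4], [0, 0, -4, 8]].
Symmetric row and column elimination reduces A to a congruent diagonal form with pivots 4, 0, 2, 0.
So there are 2 positive, 2 zero pivots.
Hence Q is positive semidefinite.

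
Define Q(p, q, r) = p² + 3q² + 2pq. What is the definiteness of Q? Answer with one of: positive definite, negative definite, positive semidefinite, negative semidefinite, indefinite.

Write A = [[1, 1, 0], [1, 3, 0], [0, 0, 0]].
Row-reducing A symmetrically gives the diagonal entries 1, 2, 0.
Counting signs: 2 positive, 1 zero.
Hence Q is positive semidefinite.

positive semidefinite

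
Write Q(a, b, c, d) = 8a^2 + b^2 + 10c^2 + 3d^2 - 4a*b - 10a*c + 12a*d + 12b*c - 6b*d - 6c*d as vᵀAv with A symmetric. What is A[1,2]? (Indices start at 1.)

-2

The coefficient of a·b in Q is -4. For a symmetric A this equals A[1,2] + A[2,1] = 2·A[1,2].
So A[1,2] = -4/2 = -2.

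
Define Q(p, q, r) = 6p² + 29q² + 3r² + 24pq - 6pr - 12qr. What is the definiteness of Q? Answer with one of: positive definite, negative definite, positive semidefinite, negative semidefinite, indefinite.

positive definite

The symmetric matrix of Q is A = [[6, 12, -3], [12, 29, -6], [-3, -6, 3]].
Leading principal minors: Δ_1 = 6, Δ_2 = 30, Δ_3 = 45.
All leading principal minors are positive, so by Sylvester's criterion Q is positive definite.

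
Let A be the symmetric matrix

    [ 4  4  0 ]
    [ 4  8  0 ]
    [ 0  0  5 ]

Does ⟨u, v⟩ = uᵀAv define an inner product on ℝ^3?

Symmetric row and column elimination reduces A to a congruent diagonal form with pivots 4, 4, 5.
That gives 3 positive pivots.
Hence Q is positive definite.
⟨·,·⟩ is an inner product exactly when A is positive definite.

yes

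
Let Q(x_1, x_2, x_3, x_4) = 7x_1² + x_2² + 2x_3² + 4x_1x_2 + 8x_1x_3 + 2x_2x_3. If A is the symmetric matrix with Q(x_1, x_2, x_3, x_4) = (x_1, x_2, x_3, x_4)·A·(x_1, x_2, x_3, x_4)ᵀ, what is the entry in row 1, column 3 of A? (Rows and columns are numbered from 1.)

The coefficient of x_1·x_3 in Q is 8. For a symmetric A this equals A[1,3] + A[3,1] = 2·A[1,3].
So A[1,3] = 8/2 = 4.

4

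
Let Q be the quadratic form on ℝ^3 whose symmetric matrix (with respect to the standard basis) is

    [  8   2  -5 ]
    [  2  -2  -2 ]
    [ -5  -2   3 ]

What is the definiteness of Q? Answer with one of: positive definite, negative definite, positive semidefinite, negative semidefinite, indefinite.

indefinite

Symmetric row and column elimination reduces A to a congruent diagonal form with pivots 8, -5/2, 1/10.
So there are 2 positive, 1 negative pivots.
Hence Q is indefinite.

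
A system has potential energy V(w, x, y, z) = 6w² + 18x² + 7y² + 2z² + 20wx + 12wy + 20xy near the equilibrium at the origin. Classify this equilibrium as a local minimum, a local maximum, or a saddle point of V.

The Hessian at the origin is H = [[12, 20, 12, 0], [20, 36, 20, 0], [12, 20, 14, 0], [0, 0, 0, 4]].
An LDLᵀ factorisation of H has diagonal entries 12, 8/3, 2, 4.
Counting signs: 4 positive.
H is positive definite, so the origin is a strict local minimum.

local minimum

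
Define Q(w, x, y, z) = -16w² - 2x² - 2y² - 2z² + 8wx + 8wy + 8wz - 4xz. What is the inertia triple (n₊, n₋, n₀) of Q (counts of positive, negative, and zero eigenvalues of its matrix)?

The associated matrix is A = [[-16, 4, 4, 4], [4, -2, 0, -2], [4, 0, -2, 0], [4, -2, 0, -2]].
Row-reducing A symmetrically gives the diagonal entries -16, -1, 0, 0.
That gives 2 negative, 2 zero pivots.

(0, 2, 2)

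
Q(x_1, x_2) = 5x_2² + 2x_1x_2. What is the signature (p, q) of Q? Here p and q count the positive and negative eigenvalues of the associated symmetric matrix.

The symmetric matrix is A = [[0, 1], [1, 5]].
By Sylvester's law of inertia any congruent diagonalization of A has 1 positive, 1 negative and 0 zero entries.

(1, 1)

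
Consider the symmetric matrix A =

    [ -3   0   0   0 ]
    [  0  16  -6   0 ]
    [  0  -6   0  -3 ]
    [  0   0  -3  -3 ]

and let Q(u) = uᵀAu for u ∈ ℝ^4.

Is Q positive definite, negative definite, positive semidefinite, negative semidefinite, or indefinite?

Applying the same elementary operations to the rows and columns of A produces a congruent diagonal matrix with entries -3, 16, -9/4, 1.
So there are 2 positive, 2 negative pivots.
Hence Q is indefinite.

indefinite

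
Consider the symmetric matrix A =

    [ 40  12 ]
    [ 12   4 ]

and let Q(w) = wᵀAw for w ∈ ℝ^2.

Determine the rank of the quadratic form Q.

2

An LDLᵀ factorisation of A has diagonal entries 40, 2/5.
That gives 2 positive pivots.
The rank is the number of nonzero pivots: 2.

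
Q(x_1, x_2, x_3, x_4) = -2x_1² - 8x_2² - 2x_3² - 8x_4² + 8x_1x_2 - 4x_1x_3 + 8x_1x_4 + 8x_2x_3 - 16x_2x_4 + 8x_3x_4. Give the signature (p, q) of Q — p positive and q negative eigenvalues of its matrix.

(0, 1)

The symmetric matrix is A = [[-2, 4, -2, 4], [4, -8, 4, -8], [-2, 4, -2, 4], [4, -8, 4, -8]].
Symmetric row and column elimination reduces A to a congruent diagonal form with pivots -2, 0, 0, 0.
Counting signs: 1 negative, 3 zero.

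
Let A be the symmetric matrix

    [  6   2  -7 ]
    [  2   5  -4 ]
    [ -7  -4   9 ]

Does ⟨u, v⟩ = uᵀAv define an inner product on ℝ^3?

yes

Congruent diagonalization of A (simultaneous row and column reduction) yields pivots 6, 13/3, 5/26.
That gives 3 positive pivots.
Hence Q is positive definite.
⟨·,·⟩ is an inner product exactly when A is positive definite.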